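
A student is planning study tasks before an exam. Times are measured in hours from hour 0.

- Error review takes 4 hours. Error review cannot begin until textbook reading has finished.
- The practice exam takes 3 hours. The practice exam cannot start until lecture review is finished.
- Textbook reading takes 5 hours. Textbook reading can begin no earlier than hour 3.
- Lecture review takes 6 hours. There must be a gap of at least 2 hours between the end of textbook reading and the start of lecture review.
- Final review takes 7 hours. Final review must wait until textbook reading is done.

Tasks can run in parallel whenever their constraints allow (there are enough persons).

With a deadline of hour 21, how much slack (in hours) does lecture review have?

2

Textbook reading cannot begin until its own release at hour 3. It runs from hour 3 to 3 + 5 = hour 8.
Lecture review waits on textbook reading (finishes hour 8, plus 2-hour gap → hour 10), so it starts at hour 10 and finishes at 10 + 6 = hour 16.

Working backward from the deadline:
The practice exam must finish by hour 21; it takes 3 hours, so it must start by 21 − 3 = hour 18.
Since the practice exam (must start by hour 18) depends on it, lecture review must finish by hour 18. Backing off its 6-hour duration gives a latest start of hour 12.
So lecture review can start as early as hour 10 and as late as hour 12, giving 12 − 10 = 2 hours of slack.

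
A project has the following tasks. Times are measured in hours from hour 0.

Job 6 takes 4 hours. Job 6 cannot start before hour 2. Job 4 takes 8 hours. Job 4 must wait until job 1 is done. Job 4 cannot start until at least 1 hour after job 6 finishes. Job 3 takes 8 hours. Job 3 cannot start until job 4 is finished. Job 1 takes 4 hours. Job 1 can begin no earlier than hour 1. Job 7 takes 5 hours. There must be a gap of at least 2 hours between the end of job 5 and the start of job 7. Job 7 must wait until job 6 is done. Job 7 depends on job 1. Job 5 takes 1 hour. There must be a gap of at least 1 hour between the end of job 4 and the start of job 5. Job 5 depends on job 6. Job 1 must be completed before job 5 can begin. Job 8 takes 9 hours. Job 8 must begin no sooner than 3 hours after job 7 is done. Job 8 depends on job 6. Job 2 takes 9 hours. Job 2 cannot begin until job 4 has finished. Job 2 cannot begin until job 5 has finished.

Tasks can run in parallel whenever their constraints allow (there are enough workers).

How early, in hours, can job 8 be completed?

36

Job 6 waits on its own release at hour 2, so it starts at hour 2 and finishes at 2 + 4 = hour 6.
After its own release at hour 1, job 1 can start at hour 1 and finishes at hour 5.
Job 4 has to wait for job 1 (finishes hour 5); job 6 (finishes hour 6, plus 1-hour gap → hour 7). The latest of these is hour 7, so job 4 runs hour 7 to 7 + 8 = hour 15.
For job 5: job 4 (finishes hour 15, plus 1-hour gap → hour 16); job 6 (finishes hour 6); job 1 (finishes hour 5). Taking the maximum gives a start of hour 16, and it finishes at 16 + 1 = hour 17.
Job 7 cannot start until job 5 (finishes hour 17, plus 2-hour gap → hour 19); job 6 (finishes hour 6); job 1 (finishes hour 5). The controlling bound is hour 19, so job 7 finishes at 19 + 5 = hour 24.
Job 8 needs all of job 7 (finishes hour 24, plus 3-hour gap → hour 27); job 6 (finishes hour 6). That puts its earliest start at hour 27; it finishes at 27 + 9 = hour 36.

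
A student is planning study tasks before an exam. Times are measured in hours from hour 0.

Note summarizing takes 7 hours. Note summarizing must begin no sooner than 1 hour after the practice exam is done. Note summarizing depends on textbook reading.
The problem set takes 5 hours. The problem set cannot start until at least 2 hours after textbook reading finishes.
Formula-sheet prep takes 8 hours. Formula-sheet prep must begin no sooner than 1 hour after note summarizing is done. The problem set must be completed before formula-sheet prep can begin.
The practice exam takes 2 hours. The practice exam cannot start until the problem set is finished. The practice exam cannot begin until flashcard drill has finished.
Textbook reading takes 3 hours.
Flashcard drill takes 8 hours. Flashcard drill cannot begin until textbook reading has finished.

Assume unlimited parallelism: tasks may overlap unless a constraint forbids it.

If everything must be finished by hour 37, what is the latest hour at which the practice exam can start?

To finish by hour 37, formula-sheet prep (duration 8) must start no later than hour 29.
Note summarizing must finish before formula-sheet prep (must start by hour 29, minus 1-hour gap → hour 28). With a 7-hour duration, note summarizing must start by 28 − 7 = hour 21.
The practice exam feeds into note summarizing (must start by hour 21, minus 1-hour gap → hour 20); so the practice exam must finish by hour 20 and therefore start by hour 18.

18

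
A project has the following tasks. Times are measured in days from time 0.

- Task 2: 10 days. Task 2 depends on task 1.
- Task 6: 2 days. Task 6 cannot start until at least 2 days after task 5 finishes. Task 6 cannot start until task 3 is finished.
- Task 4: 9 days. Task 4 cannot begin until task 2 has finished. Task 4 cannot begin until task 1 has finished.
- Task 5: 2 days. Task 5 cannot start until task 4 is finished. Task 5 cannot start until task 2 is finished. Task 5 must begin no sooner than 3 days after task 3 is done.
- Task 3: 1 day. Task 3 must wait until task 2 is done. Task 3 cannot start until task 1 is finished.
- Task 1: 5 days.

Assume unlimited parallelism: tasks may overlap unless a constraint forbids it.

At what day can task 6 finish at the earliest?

30

Nothing blocks task 1, so it runs from day 0 to day 5.
After task 1 (finishes day 5), task 2 can start at day 5 and finishes at day 15.
Task 4 cannot start until task 2 (finishes day 15); task 1 (finishes day 5). The controlling bound is day 15, so task 4 finishes at 15 + 9 = day 24.
For task 3: task 2 (finishes day 15); task 1 (finishes day 5). Taking the maximum gives a start of day 15, and it finishes at 15 + 1 = day 16.
Task 5 needs all of task 4 (finishes day 24); task 2 (finishes day 15); task 3 (finishes day 16, plus 3-day gap → day 19). That puts its earliest start at day 24; it finishes at 24 + 2 = day 26.
Task 6 cannot start until task 5 (finishes day 26, plus 2-day gap → day 28); task 3 (finishes day 16). The controlling bound is day 28, so task 6 finishes at 28 + 2 = day 30.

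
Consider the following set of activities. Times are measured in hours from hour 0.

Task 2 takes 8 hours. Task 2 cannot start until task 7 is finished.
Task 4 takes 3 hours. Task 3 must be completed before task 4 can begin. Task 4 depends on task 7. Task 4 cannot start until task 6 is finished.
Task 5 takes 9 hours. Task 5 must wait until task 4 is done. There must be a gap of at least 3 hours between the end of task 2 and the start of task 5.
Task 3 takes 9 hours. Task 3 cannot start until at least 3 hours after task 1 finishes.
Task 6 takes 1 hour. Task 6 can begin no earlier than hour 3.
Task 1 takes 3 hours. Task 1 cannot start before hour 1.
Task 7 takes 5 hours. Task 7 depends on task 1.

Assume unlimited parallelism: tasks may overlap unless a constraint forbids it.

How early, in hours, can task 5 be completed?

Task 6 waits on its own release at hour 3, so it starts at hour 3 and finishes at 3 + 1 = hour 4.
Task 1 waits on its own release at hour 1, so it starts at hour 1 and finishes at 1 + 3 = hour 4.
After task 1 (finishes hour 4), task 7 can start at hour 4 and finishes at hour 9.
After task 7 (finishes hour 9), task 2 can start at hour 9 and finishes at hour 17.
Task 3 cannot begin until task 1 (finishes hour 4, plus 3-hour gap → hour 7). It runs from hour 7 to 7 + 9 = hour 16.
For task 4: task 3 (finishes hour 16); task 7 (finishes hour 9); task 6 (finishes hour 4). Taking the maximum gives a start of hour 16, and it finishes at 16 + 3 = hour 19.
Task 5 cannot start until task 4 (finishes hour 19); task 2 (finishes hour 17, plus 3-hour gap → hour 20). The controlling bound is hour 20, so task 5 finishes at 20 + 9 = hour 29.

29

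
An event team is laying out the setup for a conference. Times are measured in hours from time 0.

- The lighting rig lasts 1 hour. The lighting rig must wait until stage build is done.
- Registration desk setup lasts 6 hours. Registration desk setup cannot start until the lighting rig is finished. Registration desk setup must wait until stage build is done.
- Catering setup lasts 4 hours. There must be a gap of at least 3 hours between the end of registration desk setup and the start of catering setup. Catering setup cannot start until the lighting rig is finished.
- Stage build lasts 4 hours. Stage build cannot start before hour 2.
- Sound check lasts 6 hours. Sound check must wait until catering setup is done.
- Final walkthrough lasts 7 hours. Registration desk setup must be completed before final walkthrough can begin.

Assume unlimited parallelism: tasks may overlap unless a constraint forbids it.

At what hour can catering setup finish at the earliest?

20

Stage build cannot begin until its own release at hour 2. It runs from hour 2 to 2 + 4 = hour 6.
The lighting rig cannot begin until stage build (finishes hour 6). It runs from hour 6 to 6 + 1 = hour 7.
Registration desk setup cannot start until the lighting rig (finishes hour 7); stage build (finishes hour 6). The controlling bound is hour 7, so registration desk setup finishes at 7 + 6 = hour 13.
Catering setup needs all of registration desk setup (finishes hour 13, plus 3-hour gap → hour 16); the lighting rig (finishes hour 7). That puts its earliest start at hour 16; it finishes at 16 + 4 = hour 20.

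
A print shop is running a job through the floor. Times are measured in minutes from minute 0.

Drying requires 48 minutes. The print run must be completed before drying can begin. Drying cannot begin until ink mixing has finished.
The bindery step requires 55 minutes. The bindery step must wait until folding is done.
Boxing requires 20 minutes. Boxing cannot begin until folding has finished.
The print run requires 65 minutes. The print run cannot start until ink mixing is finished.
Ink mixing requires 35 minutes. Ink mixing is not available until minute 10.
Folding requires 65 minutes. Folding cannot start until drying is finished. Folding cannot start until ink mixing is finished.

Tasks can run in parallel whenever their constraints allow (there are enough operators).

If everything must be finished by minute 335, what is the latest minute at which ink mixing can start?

The bindery step has no dependents, so it just needs to finish by minute 335. Starting by 335 − 55 = minute 280 achieves that.
To finish by minute 335, boxing (duration 20) must start no later than minute 315.
Folding has several dependents: the bindery step (must start by minute 280); boxing (must start by minute 315). The earliest of those limits is minute 280, so folding must start by 280 − 65 = minute 215.
Since folding (must start by minute 215) depends on it, drying must finish by minute 215. Backing off its 48-minute duration gives a latest start of minute 167.
Since drying (must start by minute 167) depends on it, the print run must finish by minute 167. Backing off its 65-minute duration gives a latest start of minute 102.
Ink mixing feeds the print run (must start by minute 102); drying (must start by minute 167); folding (must start by minute 215). Taking the minimum, ink mixing must finish by minute 102 and start by 102 − 35 = minute 67.

67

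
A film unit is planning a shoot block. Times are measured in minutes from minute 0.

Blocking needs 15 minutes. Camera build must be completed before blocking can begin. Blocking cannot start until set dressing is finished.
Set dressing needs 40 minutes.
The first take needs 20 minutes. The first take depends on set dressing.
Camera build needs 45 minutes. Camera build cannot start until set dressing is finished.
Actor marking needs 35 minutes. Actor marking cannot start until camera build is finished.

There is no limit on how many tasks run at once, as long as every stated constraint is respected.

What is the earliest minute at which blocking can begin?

Nothing blocks set dressing, so it runs from minute 0 to minute 40.
After set dressing (finishes minute 40), camera build can start at minute 40 and finishes at minute 85.
Blocking waits on camera build (finishes minute 85); set dressing (finishes minute 40). The latest of these is minute 85, which is the earliest blocking can start.

85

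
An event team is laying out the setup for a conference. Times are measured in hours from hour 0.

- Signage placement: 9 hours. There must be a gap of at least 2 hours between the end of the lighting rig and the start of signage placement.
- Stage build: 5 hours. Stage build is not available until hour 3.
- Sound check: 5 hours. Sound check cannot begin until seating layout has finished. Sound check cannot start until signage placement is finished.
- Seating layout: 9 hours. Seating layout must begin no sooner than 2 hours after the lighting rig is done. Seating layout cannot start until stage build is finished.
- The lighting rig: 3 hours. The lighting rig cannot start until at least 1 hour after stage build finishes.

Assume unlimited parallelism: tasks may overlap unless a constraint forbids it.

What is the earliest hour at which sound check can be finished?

Stage build waits on its own release at hour 3, so it starts at hour 3 and finishes at 3 + 5 = hour 8.
The lighting rig waits on stage build (finishes hour 8, plus 1-hour gap → hour 9), so it starts at hour 9 and finishes at 9 + 3 = hour 12.
Signage placement waits on the lighting rig (finishes hour 12, plus 2-hour gap → hour 14), so it starts at hour 14 and finishes at 14 + 9 = hour 23.
Seating layout has to wait for the lighting rig (finishes hour 12, plus 2-hour gap → hour 14); stage build (finishes hour 8). The latest of these is hour 14, so seating layout runs hour 14 to 14 + 9 = hour 23.
For sound check: seating layout (finishes hour 23); signage placement (finishes hour 23). Taking the maximum gives a start of hour 23, and it finishes at 23 + 5 = hour 28.

28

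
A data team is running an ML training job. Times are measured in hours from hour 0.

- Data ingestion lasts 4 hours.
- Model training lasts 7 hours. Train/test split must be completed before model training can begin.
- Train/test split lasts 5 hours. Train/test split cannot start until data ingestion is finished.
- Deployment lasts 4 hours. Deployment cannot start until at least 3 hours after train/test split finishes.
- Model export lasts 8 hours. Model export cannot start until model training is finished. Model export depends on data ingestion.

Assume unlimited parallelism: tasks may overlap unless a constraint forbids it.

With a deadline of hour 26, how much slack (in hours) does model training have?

Data ingestion can start immediately at hour 0; it finishes at hour 4.
After data ingestion (finishes hour 4), train/test split can start at hour 4 and finishes at hour 9.
After train/test split (finishes hour 9), model training can start at hour 9 and finishes at hour 16.

Working backward from the deadline:
Nothing follows model export; the deadline of hour 26 is its only limit. It must start by 26 − 8 = hour 18.
Model training has to be done before model export (must start by hour 18). That means finishing by hour 18, i.e. starting by 18 − 7 = hour 11.
So model training can start as early as hour 9 and as late as hour 11, giving 11 − 9 = 2 hours of slack.

2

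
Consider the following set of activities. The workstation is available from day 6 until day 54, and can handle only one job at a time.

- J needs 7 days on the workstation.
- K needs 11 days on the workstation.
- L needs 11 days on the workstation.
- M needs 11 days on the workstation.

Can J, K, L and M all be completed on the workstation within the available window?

The workstation window is 54 − 6 = 48 days.
Running back to back, the jobs need 7 + 11 + 11 + 11 = 40 days on the workstation.
Since 40 ≤ 48, they fit within the window.

Yes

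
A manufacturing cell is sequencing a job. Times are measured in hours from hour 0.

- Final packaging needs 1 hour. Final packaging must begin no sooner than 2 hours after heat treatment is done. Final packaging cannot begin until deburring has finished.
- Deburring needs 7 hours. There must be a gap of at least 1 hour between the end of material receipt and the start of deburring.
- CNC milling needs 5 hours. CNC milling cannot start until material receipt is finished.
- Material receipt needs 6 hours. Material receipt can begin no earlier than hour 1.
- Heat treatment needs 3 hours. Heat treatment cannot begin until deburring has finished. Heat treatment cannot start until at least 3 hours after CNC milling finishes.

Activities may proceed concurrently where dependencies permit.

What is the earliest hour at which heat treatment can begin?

Material receipt cannot begin until its own release at hour 1. It runs from hour 1 to 1 + 6 = hour 7.
CNC milling cannot begin until material receipt (finishes hour 7). It runs from hour 7 to 7 + 5 = hour 12.
Deburring cannot begin until material receipt (finishes hour 7, plus 1-hour gap → hour 8). It runs from hour 8 to 8 + 7 = hour 15.
Heat treatment waits on deburring (finishes hour 15); CNC milling (finishes hour 12, plus 3-hour gap → hour 15). The latest of these is hour 15, which is the earliest heat treatment can start.

15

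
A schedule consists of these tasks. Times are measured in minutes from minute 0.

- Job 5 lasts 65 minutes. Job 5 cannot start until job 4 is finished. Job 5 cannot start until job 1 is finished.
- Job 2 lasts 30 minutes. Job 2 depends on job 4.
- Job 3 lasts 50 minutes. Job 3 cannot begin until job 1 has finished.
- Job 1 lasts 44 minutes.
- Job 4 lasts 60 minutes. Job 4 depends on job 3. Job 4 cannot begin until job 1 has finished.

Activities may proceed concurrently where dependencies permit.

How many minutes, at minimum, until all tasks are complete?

219

Nothing blocks job 1, so it runs from minute 0 to minute 44.
After job 1 (finishes minute 44), job 3 can start at minute 44 and finishes at minute 94.
Job 4 cannot start until job 3 (finishes minute 94); job 1 (finishes minute 44). The controlling bound is minute 94, so job 4 finishes at 94 + 60 = minute 154.
Job 5 has to wait for job 4 (finishes minute 154); job 1 (finishes minute 44). The latest of these is minute 154, so job 5 runs minute 154 to 154 + 65 = minute 219.
Job 2 waits on job 4 (finishes minute 154), so it starts at minute 154 and finishes at 154 + 30 = minute 184.
All tasks are finished once the last one completes. Finish times: Job 1 at 44, Job 2 at 184, Job 3 at 94, Job 4 at 154, Job 5 at 219. The latest is minute 219.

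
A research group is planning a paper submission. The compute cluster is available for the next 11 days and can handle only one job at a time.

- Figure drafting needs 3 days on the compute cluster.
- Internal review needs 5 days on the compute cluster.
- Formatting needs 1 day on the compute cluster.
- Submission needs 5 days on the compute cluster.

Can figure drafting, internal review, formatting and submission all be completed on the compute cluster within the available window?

No

Running back to back, the jobs need 3 + 5 + 1 + 5 = 14 days on the compute cluster.
Since 14 > 11, they cannot all fit.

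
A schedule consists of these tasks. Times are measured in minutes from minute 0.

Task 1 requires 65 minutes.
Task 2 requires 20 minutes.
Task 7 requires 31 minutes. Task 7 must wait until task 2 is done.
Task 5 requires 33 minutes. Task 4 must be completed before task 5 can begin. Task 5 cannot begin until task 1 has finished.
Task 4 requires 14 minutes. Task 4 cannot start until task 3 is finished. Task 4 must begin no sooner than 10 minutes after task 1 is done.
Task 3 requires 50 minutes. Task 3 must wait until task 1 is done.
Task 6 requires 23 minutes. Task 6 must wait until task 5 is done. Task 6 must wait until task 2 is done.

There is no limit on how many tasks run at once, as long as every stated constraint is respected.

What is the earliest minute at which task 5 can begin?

Nothing blocks task 1, so it runs from minute 0 to minute 65.
Task 3 cannot begin until task 1 (finishes minute 65). It runs from minute 65 to 65 + 50 = minute 115.
For task 4: task 3 (finishes minute 115); task 1 (finishes minute 65, plus 10-minute gap → minute 75). Taking the maximum gives a start of minute 115, and it finishes at 115 + 14 = minute 129.
Task 5 waits on task 4 (finishes minute 129); task 1 (finishes minute 65). The latest of these is minute 129, which is the earliest task 5 can start.

129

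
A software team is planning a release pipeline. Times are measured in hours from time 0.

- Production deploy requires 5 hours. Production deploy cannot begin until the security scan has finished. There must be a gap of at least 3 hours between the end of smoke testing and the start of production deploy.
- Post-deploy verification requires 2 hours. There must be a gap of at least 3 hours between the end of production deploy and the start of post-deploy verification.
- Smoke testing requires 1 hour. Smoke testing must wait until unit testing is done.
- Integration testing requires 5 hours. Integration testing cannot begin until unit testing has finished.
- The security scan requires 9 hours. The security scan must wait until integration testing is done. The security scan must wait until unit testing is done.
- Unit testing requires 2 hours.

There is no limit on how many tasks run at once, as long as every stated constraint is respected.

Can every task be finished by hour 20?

Unit testing can start immediately at hour 0; it finishes at hour 2.
Smoke testing waits on unit testing (finishes hour 2), so it starts at hour 2 and finishes at 2 + 1 = hour 3.
Integration testing cannot begin until unit testing (finishes hour 2). It runs from hour 2 to 2 + 5 = hour 7.
For the security scan: integration testing (finishes hour 7); unit testing (finishes hour 2). Taking the maximum gives a start of hour 7, and it finishes at 7 + 9 = hour 16.
Production deploy has to wait for the security scan (finishes hour 16); smoke testing (finishes hour 3, plus 3-hour gap → hour 6). The latest of these is hour 16, so production deploy runs hour 16 to 16 + 5 = hour 21.
Post-deploy verification cannot begin until production deploy (finishes hour 21, plus 3-hour gap → hour 24). It runs from hour 24 to 24 + 2 = hour 26.
The earliest everything can be done is hour 26, which is after the deadline of 20, so it is not possible.

No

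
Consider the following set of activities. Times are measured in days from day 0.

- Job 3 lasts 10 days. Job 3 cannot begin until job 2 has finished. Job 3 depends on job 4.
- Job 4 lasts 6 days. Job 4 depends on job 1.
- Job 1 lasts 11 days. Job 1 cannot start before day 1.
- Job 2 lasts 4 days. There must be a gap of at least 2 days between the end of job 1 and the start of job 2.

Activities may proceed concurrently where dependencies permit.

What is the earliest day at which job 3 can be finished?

Job 1 cannot begin until its own release at day 1. It runs from day 1 to 1 + 11 = day 12.
Job 4 waits on job 1 (finishes day 12), so it starts at day 12 and finishes at 12 + 6 = day 18.
Job 2 waits on job 1 (finishes day 12, plus 2-day gap → day 14), so it starts at day 14 and finishes at 14 + 4 = day 18.
Job 3 has to wait for job 2 (finishes day 18); job 4 (finishes day 18). The latest of these is day 18, so job 3 runs day 18 to 18 + 10 = day 28.

28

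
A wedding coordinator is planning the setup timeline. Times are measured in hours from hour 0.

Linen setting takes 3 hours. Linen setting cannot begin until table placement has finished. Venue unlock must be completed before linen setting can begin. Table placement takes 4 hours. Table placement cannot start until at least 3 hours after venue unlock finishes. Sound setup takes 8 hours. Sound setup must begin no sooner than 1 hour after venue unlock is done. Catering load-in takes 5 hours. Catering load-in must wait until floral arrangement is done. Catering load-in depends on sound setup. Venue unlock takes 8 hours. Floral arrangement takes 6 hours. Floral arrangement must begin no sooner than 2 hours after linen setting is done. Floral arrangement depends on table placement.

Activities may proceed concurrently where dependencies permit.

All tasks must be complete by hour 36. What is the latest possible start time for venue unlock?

5

To finish by hour 36, catering load-in (duration 5) must start no later than hour 31.
Since catering load-in (must start by hour 31) depends on it, floral arrangement must finish by hour 31. Backing off its 6-hour duration gives a latest start of hour 25.
Linen setting feeds into floral arrangement (must start by hour 25, minus 2-hour gap → hour 23); so linen setting must finish by hour 23 and therefore start by hour 20.
Table placement must finish in time for linen setting (must start by hour 20); floral arrangement (must start by hour 25). The tightest is hour 20, so table placement must start by 20 − 4 = hour 16.
Since catering load-in (must start by hour 31) depends on it, sound setup must finish by hour 31. Backing off its 8-hour duration gives a latest start of hour 23.
Venue unlock feeds table placement (must start by hour 16, minus 3-hour gap → hour 13); linen setting (must start by hour 20); sound setup (must start by hour 23, minus 1-hour gap → hour 22). Taking the minimum, venue unlock must finish by hour 13 and start by 13 − 8 = hour 5.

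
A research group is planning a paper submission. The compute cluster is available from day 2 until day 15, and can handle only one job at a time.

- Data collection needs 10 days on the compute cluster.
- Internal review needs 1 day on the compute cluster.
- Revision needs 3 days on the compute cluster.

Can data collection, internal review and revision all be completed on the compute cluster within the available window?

No

The compute cluster window is 15 − 2 = 13 days.
Running back to back, the jobs need 10 + 1 + 3 = 14 days on the compute cluster.
Since 14 > 13, they cannot all fit.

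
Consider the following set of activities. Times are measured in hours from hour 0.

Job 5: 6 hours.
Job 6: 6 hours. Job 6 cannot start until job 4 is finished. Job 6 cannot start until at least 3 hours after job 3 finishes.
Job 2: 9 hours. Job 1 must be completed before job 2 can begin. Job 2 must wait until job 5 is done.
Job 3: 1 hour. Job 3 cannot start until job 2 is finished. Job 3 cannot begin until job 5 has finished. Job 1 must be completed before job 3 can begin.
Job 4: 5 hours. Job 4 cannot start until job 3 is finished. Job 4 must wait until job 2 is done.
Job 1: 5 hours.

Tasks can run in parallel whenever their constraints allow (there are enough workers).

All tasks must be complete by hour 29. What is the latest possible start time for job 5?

Job 6 has no dependents, so it just needs to finish by hour 29. Starting by 29 − 6 = hour 23 achieves that.
Since job 6 (must start by hour 23) depends on it, job 4 must finish by hour 23. Backing off its 5-hour duration gives a latest start of hour 18.
Job 3 must finish in time for job 4 (must start by hour 18); job 6 (must start by hour 23, minus 3-hour gap → hour 20). The tightest is hour 18, so job 3 must start by 18 − 1 = hour 17.
Job 2 must finish in time for job 3 (must start by hour 17); job 4 (must start by hour 18). The tightest is hour 17, so job 2 must start by 17 − 9 = hour 8.
Job 5 feeds job 2 (must start by hour 8); job 3 (must start by hour 17). Taking the minimum, job 5 must finish by hour 8 and start by 8 − 6 = hour 2.

2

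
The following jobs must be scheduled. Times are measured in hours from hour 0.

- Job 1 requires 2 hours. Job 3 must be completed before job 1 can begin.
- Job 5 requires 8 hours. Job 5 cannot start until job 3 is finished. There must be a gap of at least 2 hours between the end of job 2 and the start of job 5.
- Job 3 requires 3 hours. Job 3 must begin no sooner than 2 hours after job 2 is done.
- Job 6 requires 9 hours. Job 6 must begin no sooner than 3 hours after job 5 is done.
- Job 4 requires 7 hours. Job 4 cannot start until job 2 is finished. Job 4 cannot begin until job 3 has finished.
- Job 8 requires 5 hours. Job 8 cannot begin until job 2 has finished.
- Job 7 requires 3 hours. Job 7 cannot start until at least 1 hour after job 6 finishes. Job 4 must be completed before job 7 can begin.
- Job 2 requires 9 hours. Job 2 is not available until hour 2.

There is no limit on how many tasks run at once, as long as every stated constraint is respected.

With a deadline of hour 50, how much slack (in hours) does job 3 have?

10

After its own release at hour 2, job 2 can start at hour 2 and finishes at hour 11.
After job 2 (finishes hour 11, plus 2-hour gap → hour 13), job 3 can start at hour 13 and finishes at hour 16.

Working backward from the deadline:
To finish by hour 50, job 1 (duration 2) must start no later than hour 48.
Job 7 has no dependents, so it just needs to finish by hour 50. Starting by 50 − 3 = hour 47 achieves that.
Job 4 has to be done before job 7 (must start by hour 47). That means finishing by hour 47, i.e. starting by 47 − 7 = hour 40.
Job 6 has to be done before job 7 (must start by hour 47, minus 1-hour gap → hour 46). That means finishing by hour 46, i.e. starting by 46 − 9 = hour 37.
Job 5 has to be done before job 6 (must start by hour 37, minus 3-hour gap → hour 34). That means finishing by hour 34, i.e. starting by 34 − 8 = hour 26.
Job 3 has several dependents: job 1 (must start by hour 48); job 4 (must start by hour 40); job 5 (must start by hour 26). The earliest of those limits is hour 26, so job 3 must start by 26 − 3 = hour 23.
So job 3 can start as early as hour 13 and as late as hour 23, giving 23 − 13 = 10 hours of slack.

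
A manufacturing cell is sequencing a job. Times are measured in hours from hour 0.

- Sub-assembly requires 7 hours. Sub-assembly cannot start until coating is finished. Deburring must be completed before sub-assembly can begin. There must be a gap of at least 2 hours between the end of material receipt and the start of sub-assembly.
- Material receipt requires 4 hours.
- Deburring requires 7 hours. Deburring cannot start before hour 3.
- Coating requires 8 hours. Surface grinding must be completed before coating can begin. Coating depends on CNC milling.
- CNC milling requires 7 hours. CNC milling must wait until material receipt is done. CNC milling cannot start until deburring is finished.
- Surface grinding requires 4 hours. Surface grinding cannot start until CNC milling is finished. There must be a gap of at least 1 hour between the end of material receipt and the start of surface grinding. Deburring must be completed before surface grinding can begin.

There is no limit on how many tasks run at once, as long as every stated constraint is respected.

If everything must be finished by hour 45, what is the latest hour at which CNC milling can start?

19

Nothing follows sub-assembly; the deadline of hour 45 is its only limit. It must start by 45 − 7 = hour 38.
Coating has to be done before sub-assembly (must start by hour 38). That means finishing by hour 38, i.e. starting by 38 − 8 = hour 30.
Surface grinding must finish before coating (must start by hour 30). With a 4-hour duration, surface grinding must start by 30 − 4 = hour 26.
CNC milling feeds surface grinding (must start by hour 26); coating (must start by hour 30). Taking the minimum, CNC milling must finish by hour 26 and start by 26 − 7 = hour 19.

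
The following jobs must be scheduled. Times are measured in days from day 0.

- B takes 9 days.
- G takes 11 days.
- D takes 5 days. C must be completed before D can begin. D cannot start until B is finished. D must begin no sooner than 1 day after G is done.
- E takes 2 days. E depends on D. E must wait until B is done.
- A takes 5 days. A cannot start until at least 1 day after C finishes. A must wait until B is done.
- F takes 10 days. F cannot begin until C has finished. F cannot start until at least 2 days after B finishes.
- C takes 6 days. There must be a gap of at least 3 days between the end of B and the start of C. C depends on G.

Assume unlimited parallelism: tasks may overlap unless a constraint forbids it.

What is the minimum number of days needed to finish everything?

Nothing blocks G, so it runs from day 0 to day 11.
B has no prerequisites, so it starts at day 0 and finishes at day 9.
C cannot start until B (finishes day 9, plus 3-day gap → day 12); G (finishes day 11). The controlling bound is day 12, so C finishes at 12 + 6 = day 18.
F cannot start until C (finishes day 18); B (finishes day 9, plus 2-day gap → day 11). The controlling bound is day 18, so F finishes at 18 + 10 = day 28.
D needs all of C (finishes day 18); B (finishes day 9); G (finishes day 11, plus 1-day gap → day 12). That puts its earliest start at day 18; it finishes at 18 + 5 = day 23.
E cannot start until D (finishes day 23); B (finishes day 9). The controlling bound is day 23, so E finishes at 23 + 2 = day 25.
A needs all of C (finishes day 18, plus 1-day gap → day 19); B (finishes day 9). That puts its earliest start at day 19; it finishes at 19 + 5 = day 24.
All tasks are finished once the last one completes. Finish times: A at 24, B at 9, C at 18, D at 23, E at 25, F at 28, G at 11. The latest is day 28.

28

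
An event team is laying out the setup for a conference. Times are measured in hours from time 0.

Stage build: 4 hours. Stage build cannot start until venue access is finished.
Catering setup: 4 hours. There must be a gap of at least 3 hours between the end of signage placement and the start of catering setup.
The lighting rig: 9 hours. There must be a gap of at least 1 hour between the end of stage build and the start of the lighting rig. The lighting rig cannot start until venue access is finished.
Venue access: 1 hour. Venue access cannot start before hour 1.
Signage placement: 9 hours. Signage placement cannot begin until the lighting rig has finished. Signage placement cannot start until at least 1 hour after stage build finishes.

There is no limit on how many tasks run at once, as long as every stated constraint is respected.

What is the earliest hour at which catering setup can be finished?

Venue access waits on its own release at hour 1, so it starts at hour 1 and finishes at 1 + 1 = hour 2.
Stage build cannot begin until venue access (finishes hour 2). It runs from hour 2 to 2 + 4 = hour 6.
The lighting rig needs all of stage build (finishes hour 6, plus 1-hour gap → hour 7); venue access (finishes hour 2). That puts its earliest start at hour 7; it finishes at 7 + 9 = hour 16.
Signage placement needs all of the lighting rig (finishes hour 16); stage build (finishes hour 6, plus 1-hour gap → hour 7). That puts its earliest start at hour 16; it finishes at 16 + 9 = hour 25.
After signage placement (finishes hour 25, plus 3-hour gap → hour 28), catering setup can start at hour 28 and finishes at hour 32.

32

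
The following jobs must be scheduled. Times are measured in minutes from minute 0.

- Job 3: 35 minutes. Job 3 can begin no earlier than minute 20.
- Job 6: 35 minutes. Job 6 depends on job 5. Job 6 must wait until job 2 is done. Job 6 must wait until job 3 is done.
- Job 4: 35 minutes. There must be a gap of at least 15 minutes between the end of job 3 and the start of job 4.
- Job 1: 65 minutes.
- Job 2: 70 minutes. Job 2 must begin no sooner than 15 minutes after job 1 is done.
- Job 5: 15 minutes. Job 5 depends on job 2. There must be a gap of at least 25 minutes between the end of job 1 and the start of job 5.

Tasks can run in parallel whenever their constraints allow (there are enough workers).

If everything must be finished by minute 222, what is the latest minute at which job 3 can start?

Job 6 must finish by minute 222; it takes 35 minutes, so it must start by 222 − 35 = minute 187.
To finish by minute 222, job 4 (duration 35) must start no later than minute 187.
Job 3 must finish in time for job 4 (must start by minute 187, minus 15-minute gap → minute 172); job 6 (must start by minute 187). The tightest is minute 172, so job 3 must start by 172 − 35 = minute 137.

137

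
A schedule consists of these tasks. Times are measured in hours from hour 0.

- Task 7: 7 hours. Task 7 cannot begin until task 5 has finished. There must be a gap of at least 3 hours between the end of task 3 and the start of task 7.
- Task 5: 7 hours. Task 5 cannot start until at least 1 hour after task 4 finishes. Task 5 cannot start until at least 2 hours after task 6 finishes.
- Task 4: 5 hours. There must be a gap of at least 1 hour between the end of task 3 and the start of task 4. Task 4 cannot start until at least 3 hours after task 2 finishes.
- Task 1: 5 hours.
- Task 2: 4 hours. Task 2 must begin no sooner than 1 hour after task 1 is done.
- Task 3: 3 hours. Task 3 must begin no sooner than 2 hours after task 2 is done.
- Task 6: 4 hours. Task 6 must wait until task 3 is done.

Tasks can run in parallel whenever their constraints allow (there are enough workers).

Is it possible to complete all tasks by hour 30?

Task 1 has no prerequisites, so it starts at hour 0 and finishes at hour 5.
Task 2 cannot begin until task 1 (finishes hour 5, plus 1-hour gap → hour 6). It runs from hour 6 to 6 + 4 = hour 10.
Task 3 cannot begin until task 2 (finishes hour 10, plus 2-hour gap → hour 12). It runs from hour 12 to 12 + 3 = hour 15.
Task 6 cannot begin until task 3 (finishes hour 15). It runs from hour 15 to 15 + 4 = hour 19.
Task 4 has to wait for task 3 (finishes hour 15, plus 1-hour gap → hour 16); task 2 (finishes hour 10, plus 3-hour gap → hour 13). The latest of these is hour 16, so task 4 runs hour 16 to 16 + 5 = hour 21.
Task 5 cannot start until task 4 (finishes hour 21, plus 1-hour gap → hour 22); task 6 (finishes hour 19, plus 2-hour gap → hour 21). The controlling bound is hour 22, so task 5 finishes at 22 + 7 = hour 29.
Task 7 cannot start until task 5 (finishes hour 29); task 3 (finishes hour 15, plus 3-hour gap → hour 18). The controlling bound is hour 29, so task 7 finishes at 29 + 7 = hour 36.
The earliest everything can be done is hour 36, which is after the deadline of 30, so it is not possible.

No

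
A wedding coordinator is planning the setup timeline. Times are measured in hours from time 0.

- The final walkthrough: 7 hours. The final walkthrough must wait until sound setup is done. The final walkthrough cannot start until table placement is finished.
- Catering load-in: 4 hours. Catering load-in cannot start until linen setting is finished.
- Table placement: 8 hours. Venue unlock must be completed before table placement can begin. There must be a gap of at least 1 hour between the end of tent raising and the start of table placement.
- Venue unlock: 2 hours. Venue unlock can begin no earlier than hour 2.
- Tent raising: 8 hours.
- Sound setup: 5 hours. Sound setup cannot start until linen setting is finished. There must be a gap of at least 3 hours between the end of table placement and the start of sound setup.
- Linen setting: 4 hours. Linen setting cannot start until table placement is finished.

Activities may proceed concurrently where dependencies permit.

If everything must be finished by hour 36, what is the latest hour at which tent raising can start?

3

Nothing follows the final walkthrough; the deadline of hour 36 is its only limit. It must start by 36 − 7 = hour 29.
Sound setup has to be done before the final walkthrough (must start by hour 29). That means finishing by hour 29, i.e. starting by 29 − 5 = hour 24.
Catering load-in has no dependents, so it just needs to finish by hour 36. Starting by 36 − 4 = hour 32 achieves that.
Linen setting feeds sound setup (must start by hour 24); catering load-in (must start by hour 32). Taking the minimum, linen setting must finish by hour 24 and start by 24 − 4 = hour 20.
Table placement must finish in time for linen setting (must start by hour 20); sound setup (must start by hour 24, minus 3-hour gap → hour 21); the final walkthrough (must start by hour 29). The tightest is hour 20, so table placement must start by 20 − 8 = hour 12.
Tent raising feeds into table placement (must start by hour 12, minus 1-hour gap → hour 11); so tent raising must finish by hour 11 and therefore start by hour 3.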